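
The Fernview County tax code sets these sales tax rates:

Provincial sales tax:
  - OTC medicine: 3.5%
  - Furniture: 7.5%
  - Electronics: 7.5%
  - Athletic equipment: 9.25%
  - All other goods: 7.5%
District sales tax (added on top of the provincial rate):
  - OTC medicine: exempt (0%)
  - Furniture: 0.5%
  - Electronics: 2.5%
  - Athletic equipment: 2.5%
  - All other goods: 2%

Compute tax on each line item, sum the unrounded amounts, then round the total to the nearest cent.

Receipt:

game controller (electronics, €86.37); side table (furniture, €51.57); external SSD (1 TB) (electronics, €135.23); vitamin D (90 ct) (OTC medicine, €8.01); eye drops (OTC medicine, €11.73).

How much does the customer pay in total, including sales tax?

€319.89

Game controller €86.37: electronics → 7.5% + 2.5% district = 10% → €8.637
Side table €51.57: furniture → 7.5% + 0.5% district = 8% → €4.1256
External SSD (1 TB) €135.23: electronics → 7.5% + 2.5% district = 10% → €13.523
Vitamin D (90 ct) €8.01: OTC medicine → 3.5% + 0% district = 3.5% → €0.28035
Eye drops €11.73: OTC medicine → 3.5% + 0% district = 3.5% → €0.41055
Subtotal = €292.91; unrounded tax = €26.9765 → €26.98; total due = €319.89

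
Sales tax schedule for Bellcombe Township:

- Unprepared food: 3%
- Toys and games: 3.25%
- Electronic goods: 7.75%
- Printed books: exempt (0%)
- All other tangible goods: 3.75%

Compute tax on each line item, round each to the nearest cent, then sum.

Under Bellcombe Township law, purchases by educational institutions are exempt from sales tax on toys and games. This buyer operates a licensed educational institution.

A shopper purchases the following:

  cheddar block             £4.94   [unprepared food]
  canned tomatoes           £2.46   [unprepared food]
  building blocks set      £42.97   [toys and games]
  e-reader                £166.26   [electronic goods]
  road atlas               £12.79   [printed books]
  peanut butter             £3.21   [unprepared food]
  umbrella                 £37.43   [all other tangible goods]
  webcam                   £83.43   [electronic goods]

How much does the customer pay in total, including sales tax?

£374.57

Cheddar block £4.94: unprepared food → 3% → £0.15
Canned tomatoes £2.46: unprepared food → 3% → £0.07
Building blocks set £42.97: toys and games, buyer-exempt → 0% → £0.00
E-reader £166.26: electronic goods → 7.75% → £12.89
Road atlas £12.79: printed books → 0% → £0.00
Peanut butter £3.21: unprepared food → 3% → £0.10
Umbrella £37.43: all other tangible goods → 3.75% → £1.40
Webcam £83.43: electronic goods → 7.75% → £6.47
Subtotal = £353.49; tax = £21.08; total due = £374.57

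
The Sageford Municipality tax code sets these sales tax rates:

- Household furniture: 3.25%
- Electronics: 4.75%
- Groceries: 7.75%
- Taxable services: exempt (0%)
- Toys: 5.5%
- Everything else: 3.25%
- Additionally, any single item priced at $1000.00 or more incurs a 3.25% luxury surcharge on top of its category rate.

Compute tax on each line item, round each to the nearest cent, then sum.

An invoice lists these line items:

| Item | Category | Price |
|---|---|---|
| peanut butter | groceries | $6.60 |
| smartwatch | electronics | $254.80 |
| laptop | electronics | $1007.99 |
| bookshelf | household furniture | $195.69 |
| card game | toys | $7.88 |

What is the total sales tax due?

Peanut butter $6.60: groceries → 7.75% → $0.51
Smartwatch $254.80: electronics → 4.75% → $12.10
Laptop $1007.99: electronics → 4.75% + 3.25% surcharge = 8% → $80.64
Bookshelf $195.69: household furniture → 3.25% → $6.36
Card game $7.88: toys → 5.5% → $0.43
Total tax = $0.51 + $12.10 + $80.64 + $6.36 + $0.43 = $100.04

$100.04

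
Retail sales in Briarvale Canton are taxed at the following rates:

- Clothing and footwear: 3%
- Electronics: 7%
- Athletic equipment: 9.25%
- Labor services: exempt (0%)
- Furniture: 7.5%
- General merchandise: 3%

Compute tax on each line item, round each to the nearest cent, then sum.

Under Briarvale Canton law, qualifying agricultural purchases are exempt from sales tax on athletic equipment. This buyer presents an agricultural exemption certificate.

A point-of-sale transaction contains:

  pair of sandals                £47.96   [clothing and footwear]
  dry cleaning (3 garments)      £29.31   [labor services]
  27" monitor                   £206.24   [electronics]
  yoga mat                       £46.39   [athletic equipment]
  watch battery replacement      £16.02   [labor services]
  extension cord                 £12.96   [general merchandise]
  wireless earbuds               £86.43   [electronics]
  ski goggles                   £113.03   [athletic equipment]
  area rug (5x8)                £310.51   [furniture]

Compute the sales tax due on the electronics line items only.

£20.49

27" monitor £206.24: electronics → 7% → £14.44
Wireless earbuds £86.43: electronics → 7% → £6.05
Tax on electronics = £14.44 + £6.05 = £20.49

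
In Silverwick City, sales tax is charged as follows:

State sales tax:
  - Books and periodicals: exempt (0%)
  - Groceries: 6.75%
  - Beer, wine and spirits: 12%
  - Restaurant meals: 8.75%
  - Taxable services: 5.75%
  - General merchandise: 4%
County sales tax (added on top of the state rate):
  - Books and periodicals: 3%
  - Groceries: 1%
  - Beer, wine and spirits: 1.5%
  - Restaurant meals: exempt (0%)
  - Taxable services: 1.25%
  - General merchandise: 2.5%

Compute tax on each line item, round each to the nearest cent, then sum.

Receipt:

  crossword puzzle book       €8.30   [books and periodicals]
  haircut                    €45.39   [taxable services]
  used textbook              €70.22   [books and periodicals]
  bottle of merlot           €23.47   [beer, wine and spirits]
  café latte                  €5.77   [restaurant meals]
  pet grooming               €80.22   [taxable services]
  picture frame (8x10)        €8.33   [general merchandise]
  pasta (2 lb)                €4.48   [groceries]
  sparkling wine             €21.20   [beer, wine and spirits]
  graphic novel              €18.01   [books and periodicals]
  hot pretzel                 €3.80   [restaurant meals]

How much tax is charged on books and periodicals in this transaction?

Crossword puzzle book €8.30: books and periodicals → 0% + 3% county = 3% → €0.25
Used textbook €70.22: books and periodicals → 0% + 3% county = 3% → €2.11
Graphic novel €18.01: books and periodicals → 0% + 3% county = 3% → €0.54
Tax on books and periodicals = €0.25 + €2.11 + €0.54 = €2.90

€2.90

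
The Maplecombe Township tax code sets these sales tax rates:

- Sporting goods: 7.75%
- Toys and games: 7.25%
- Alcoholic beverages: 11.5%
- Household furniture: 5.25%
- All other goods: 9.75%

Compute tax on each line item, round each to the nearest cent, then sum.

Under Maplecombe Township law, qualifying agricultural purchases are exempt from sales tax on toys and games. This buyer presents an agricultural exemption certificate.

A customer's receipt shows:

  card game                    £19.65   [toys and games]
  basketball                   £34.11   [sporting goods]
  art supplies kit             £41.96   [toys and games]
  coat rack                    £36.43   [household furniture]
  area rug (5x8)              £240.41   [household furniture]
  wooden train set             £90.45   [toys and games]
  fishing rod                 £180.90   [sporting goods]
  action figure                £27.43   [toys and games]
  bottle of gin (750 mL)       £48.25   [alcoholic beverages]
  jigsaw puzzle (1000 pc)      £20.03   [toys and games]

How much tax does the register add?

Card game £19.65: toys and games, buyer-exempt → 0% → £0.00
Basketball £34.11: sporting goods → 7.75% → £2.64
Art supplies kit £41.96: toys and games, buyer-exempt → 0% → £0.00
Coat rack £36.43: household furniture → 5.25% → £1.91
Area rug (5x8) £240.41: household furniture → 5.25% → £12.62
Wooden train set £90.45: toys and games, buyer-exempt → 0% → £0.00
Fishing rod £180.90: sporting goods → 7.75% → £14.02
Action figure £27.43: toys and games, buyer-exempt → 0% → £0.00
Bottle of gin (750 mL) £48.25: alcoholic beverages → 11.5% → £5.55
Jigsaw puzzle (1000 pc) £20.03: toys and games, buyer-exempt → 0% → £0.00
Total tax = £2.64 + £1.91 + £12.62 + £14.02 + £5.55 = £36.74

£36.74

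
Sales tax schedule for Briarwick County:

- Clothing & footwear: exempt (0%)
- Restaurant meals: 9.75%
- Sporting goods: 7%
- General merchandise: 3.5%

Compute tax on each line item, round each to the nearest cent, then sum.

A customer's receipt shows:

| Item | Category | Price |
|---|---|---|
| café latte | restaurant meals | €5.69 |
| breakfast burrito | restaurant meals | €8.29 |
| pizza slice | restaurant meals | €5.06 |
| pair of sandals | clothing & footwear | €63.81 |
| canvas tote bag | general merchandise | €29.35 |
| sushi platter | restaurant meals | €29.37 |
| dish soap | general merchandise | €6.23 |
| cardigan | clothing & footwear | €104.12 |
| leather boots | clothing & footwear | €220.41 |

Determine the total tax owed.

€5.96

Café latte €5.69: restaurant meals → 9.75% → €0.55
Breakfast burrito €8.29: restaurant meals → 9.75% → €0.81
Pizza slice €5.06: restaurant meals → 9.75% → €0.49
Pair of sandals €63.81: clothing & footwear → 0% → €0.00
Canvas tote bag €29.35: general merchandise → 3.5% → €1.03
Sushi platter €29.37: restaurant meals → 9.75% → €2.86
Dish soap €6.23: general merchandise → 3.5% → €0.22
Cardigan €104.12: clothing & footwear → 0% → €0.00
Leather boots €220.41: clothing & footwear → 0% → €0.00
Total tax = €0.55 + €0.81 + €0.49 + €1.03 + €2.86 + €0.22 = €5.96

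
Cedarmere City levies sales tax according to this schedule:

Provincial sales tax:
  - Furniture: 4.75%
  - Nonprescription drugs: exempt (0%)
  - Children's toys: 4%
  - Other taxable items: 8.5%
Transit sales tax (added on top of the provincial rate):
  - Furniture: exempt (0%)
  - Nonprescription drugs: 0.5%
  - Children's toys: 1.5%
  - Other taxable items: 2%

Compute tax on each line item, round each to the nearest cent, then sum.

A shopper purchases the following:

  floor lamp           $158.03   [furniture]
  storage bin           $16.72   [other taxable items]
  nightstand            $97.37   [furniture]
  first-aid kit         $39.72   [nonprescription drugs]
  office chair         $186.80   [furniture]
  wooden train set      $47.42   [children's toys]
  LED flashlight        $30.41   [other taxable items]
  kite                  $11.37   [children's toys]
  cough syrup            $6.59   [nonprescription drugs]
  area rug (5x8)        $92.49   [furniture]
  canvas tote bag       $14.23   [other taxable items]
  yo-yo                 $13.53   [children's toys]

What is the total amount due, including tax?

$750.73

Floor lamp $158.03: furniture → 4.75% + 0% transit = 4.75% → $7.51
Storage bin $16.72: other taxable items → 8.5% + 2% transit = 10.5% → $1.76
Nightstand $97.37: furniture → 4.75% + 0% transit = 4.75% → $4.63
First-aid kit $39.72: nonprescription drugs → 0% + 0.5% transit = 0.5% → $0.20
Office chair $186.80: furniture → 4.75% + 0% transit = 4.75% → $8.87
Wooden train set $47.42: children's toys → 4% + 1.5% transit = 5.5% → $2.61
LED flashlight $30.41: other taxable items → 8.5% + 2% transit = 10.5% → $3.19
Kite $11.37: children's toys → 4% + 1.5% transit = 5.5% → $0.63
Cough syrup $6.59: nonprescription drugs → 0% + 0.5% transit = 0.5% → $0.03
Area rug (5x8) $92.49: furniture → 4.75% + 0% transit = 4.75% → $4.39
Canvas tote bag $14.23: other taxable items → 8.5% + 2% transit = 10.5% → $1.49
Yo-yo $13.53: children's toys → 4% + 1.5% transit = 5.5% → $0.74
Subtotal = $714.68; tax = $36.05; total due = $750.73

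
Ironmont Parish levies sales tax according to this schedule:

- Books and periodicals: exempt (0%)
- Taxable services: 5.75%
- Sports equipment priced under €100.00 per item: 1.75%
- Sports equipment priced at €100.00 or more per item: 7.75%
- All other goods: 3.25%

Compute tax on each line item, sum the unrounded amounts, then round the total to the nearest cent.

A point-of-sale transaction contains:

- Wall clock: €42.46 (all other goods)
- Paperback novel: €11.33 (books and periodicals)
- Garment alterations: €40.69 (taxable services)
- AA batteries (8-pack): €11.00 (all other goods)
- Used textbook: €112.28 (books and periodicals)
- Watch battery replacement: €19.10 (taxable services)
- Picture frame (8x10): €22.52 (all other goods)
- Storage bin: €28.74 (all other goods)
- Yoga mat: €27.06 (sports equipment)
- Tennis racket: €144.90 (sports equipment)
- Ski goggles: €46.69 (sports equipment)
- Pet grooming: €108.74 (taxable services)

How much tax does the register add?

Wall clock €42.46: all other goods → 3.25% → €1.37995
Paperback novel €11.33: books and periodicals → 0% → €0.00
Garment alterations €40.69: taxable services → 5.75% → €2.339675
AA batteries (8-pack) €11.00: all other goods → 3.25% → €0.3575
Used textbook €112.28: books and periodicals → 0% → €0.00
Watch battery replacement €19.10: taxable services → 5.75% → €1.09825
Picture frame (8x10) €22.52: all other goods → 3.25% → €0.7319
Storage bin €28.74: all other goods → 3.25% → €0.93405
Yoga mat €27.06: sports equipment, under €100.00 → 1.75% → €0.47355
Tennis racket €144.90: sports equipment, €100.00 or more → 7.75% → €11.22975
Ski goggles €46.69: sports equipment, under €100.00 → 1.75% → €0.817075
Pet grooming €108.74: taxable services → 5.75% → €6.25255
Unrounded tax sum = €25.61425 → €25.61

€25.61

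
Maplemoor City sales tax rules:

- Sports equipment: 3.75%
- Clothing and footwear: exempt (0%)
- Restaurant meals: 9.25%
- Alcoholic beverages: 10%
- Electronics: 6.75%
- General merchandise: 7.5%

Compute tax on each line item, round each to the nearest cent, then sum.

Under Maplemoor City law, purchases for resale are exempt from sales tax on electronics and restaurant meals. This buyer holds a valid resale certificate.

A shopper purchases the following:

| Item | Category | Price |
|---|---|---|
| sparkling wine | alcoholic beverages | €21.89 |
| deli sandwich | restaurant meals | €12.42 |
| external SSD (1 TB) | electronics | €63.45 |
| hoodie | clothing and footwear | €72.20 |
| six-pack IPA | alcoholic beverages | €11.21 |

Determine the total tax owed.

€3.31

Sparkling wine €21.89: alcoholic beverages → 10% → €2.19
Deli sandwich €12.42: restaurant meals, buyer-exempt → 0% → €0.00
External SSD (1 TB) €63.45: electronics, buyer-exempt → 0% → €0.00
Hoodie €72.20: clothing and footwear → 0% → €0.00
Six-pack IPA €11.21: alcoholic beverages → 10% → €1.12
Total tax = €2.19 + €1.12 = €3.31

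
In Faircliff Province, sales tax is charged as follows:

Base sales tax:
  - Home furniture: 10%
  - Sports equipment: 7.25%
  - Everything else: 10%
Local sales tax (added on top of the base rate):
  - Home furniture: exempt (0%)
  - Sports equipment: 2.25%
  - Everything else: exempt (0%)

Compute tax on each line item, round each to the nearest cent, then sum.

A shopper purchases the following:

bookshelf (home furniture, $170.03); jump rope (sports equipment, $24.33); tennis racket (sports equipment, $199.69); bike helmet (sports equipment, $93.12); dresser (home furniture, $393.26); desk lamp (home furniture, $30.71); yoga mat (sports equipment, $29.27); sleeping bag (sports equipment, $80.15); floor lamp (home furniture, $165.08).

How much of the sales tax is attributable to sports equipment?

$40.52

Jump rope $24.33: sports equipment → 7.25% + 2.25% local = 9.5% → $2.31
Tennis racket $199.69: sports equipment → 7.25% + 2.25% local = 9.5% → $18.97
Bike helmet $93.12: sports equipment → 7.25% + 2.25% local = 9.5% → $8.85
Yoga mat $29.27: sports equipment → 7.25% + 2.25% local = 9.5% → $2.78
Sleeping bag $80.15: sports equipment → 7.25% + 2.25% local = 9.5% → $7.61
Tax on sports equipment = $2.31 + $18.97 + $8.85 + $2.78 + $7.61 = $40.52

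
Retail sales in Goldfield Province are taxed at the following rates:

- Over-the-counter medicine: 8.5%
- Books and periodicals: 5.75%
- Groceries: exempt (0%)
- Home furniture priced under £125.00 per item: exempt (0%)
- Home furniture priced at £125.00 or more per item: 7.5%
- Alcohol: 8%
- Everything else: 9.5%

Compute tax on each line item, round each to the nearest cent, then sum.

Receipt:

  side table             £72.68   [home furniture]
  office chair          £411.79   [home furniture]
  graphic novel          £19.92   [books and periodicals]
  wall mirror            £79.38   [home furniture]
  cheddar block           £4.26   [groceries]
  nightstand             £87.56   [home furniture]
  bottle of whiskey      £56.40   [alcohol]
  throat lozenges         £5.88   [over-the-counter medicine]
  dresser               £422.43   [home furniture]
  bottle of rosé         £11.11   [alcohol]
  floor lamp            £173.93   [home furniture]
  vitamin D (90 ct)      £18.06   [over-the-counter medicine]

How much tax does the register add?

£84.19

Side table £72.68: home furniture, under £125.00 → 0% → £0.00
Office chair £411.79: home furniture, £125.00 or more → 7.5% → £30.88
Graphic novel £19.92: books and periodicals → 5.75% → £1.15
Wall mirror £79.38: home furniture, under £125.00 → 0% → £0.00
Cheddar block £4.26: groceries → 0% → £0.00
Nightstand £87.56: home furniture, under £125.00 → 0% → £0.00
Bottle of whiskey £56.40: alcohol → 8% → £4.51
Throat lozenges £5.88: over-the-counter medicine → 8.5% → £0.50
Dresser £422.43: home furniture, £125.00 or more → 7.5% → £31.68
Bottle of rosé £11.11: alcohol → 8% → £0.89
Floor lamp £173.93: home furniture, £125.00 or more → 7.5% → £13.04
Vitamin D (90 ct) £18.06: over-the-counter medicine → 8.5% → £1.54
Total tax = £30.88 + £1.15 + £4.51 + £0.50 + £31.68 + £0.89 + £13.04 + £1.54 = £84.19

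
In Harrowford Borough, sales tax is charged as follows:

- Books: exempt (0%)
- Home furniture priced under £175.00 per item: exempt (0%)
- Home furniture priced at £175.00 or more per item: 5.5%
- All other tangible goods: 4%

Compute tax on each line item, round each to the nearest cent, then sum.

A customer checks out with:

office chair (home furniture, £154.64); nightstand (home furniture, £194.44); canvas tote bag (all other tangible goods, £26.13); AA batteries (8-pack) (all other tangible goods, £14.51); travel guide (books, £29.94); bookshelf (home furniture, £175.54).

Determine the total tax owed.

Office chair £154.64: home furniture, under £175.00 → 0% → £0.00
Nightstand £194.44: home furniture, £175.00 or more → 5.5% → £10.69
Canvas tote bag £26.13: all other tangible goods → 4% → £1.05
AA batteries (8-pack) £14.51: all other tangible goods → 4% → £0.58
Travel guide £29.94: books → 0% → £0.00
Bookshelf £175.54: home furniture, £175.00 or more → 5.5% → £9.65
Total tax = £10.69 + £1.05 + £0.58 + £9.65 = £21.97

£21.97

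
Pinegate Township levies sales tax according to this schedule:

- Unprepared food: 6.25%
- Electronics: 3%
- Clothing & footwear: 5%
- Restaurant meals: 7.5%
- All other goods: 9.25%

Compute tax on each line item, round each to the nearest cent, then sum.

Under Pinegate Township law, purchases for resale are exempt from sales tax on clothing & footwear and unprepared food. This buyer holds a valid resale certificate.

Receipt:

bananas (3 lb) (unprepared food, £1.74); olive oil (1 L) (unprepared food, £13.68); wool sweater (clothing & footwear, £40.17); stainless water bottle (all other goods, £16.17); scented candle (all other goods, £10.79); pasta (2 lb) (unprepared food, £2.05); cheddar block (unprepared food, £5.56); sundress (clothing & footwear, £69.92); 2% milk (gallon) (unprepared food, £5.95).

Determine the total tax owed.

Bananas (3 lb) £1.74: unprepared food, buyer-exempt → 0% → £0.00
Olive oil (1 L) £13.68: unprepared food, buyer-exempt → 0% → £0.00
Wool sweater £40.17: clothing & footwear, buyer-exempt → 0% → £0.00
Stainless water bottle £16.17: all other goods → 9.25% → £1.50
Scented candle £10.79: all other goods → 9.25% → £1.00
Pasta (2 lb) £2.05: unprepared food, buyer-exempt → 0% → £0.00
Cheddar block £5.56: unprepared food, buyer-exempt → 0% → £0.00
Sundress £69.92: clothing & footwear, buyer-exempt → 0% → £0.00
2% milk (gallon) £5.95: unprepared food, buyer-exempt → 0% → £0.00
Total tax = £1.50 + £1.00 = £2.50

£2.50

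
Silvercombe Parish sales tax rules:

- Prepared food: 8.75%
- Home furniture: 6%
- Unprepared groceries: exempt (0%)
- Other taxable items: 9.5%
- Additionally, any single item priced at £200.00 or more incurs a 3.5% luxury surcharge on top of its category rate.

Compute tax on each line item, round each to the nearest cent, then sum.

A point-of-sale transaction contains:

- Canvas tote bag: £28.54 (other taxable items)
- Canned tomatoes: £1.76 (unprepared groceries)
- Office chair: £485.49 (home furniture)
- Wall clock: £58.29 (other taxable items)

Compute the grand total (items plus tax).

Canvas tote bag £28.54: other taxable items → 9.5% → £2.71
Canned tomatoes £1.76: unprepared groceries → 0% → £0.00
Office chair £485.49: home furniture → 6% + 3.5% surcharge = 9.5% → £46.12
Wall clock £58.29: other taxable items → 9.5% → £5.54
Subtotal = £574.08; tax = £54.37; total due = £628.45

£628.45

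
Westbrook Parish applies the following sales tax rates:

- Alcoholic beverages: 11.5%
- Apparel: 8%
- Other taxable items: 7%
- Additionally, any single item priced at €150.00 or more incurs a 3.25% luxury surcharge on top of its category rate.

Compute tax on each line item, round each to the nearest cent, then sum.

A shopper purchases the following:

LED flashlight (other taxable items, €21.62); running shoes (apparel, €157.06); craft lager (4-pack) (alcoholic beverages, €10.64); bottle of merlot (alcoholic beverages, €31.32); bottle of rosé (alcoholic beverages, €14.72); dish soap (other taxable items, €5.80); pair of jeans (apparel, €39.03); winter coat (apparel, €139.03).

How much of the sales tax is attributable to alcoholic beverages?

€6.51

Craft lager (4-pack) €10.64: alcoholic beverages → 11.5% → €1.22
Bottle of merlot €31.32: alcoholic beverages → 11.5% → €3.60
Bottle of rosé €14.72: alcoholic beverages → 11.5% → €1.69
Tax on alcoholic beverages = €1.22 + €3.60 + €1.69 = €6.51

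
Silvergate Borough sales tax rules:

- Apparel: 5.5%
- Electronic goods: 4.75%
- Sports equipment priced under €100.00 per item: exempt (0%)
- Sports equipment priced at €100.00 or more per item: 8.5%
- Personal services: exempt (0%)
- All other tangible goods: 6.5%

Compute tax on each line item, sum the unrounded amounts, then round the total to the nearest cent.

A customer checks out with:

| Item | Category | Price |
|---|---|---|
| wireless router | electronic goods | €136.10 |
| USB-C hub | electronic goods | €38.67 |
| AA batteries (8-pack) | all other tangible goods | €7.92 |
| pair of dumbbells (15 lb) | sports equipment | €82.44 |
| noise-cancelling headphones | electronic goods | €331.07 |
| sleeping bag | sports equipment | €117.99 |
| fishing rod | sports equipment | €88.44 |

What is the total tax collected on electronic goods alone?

Wireless router €136.10: electronic goods → 4.75% → €6.46475
USB-C hub €38.67: electronic goods → 4.75% → €1.836825
Noise-cancelling headphones €331.07: electronic goods → 4.75% → €15.725825
Tax on electronic goods: unrounded sum = €24.0274 → €24.03

€24.03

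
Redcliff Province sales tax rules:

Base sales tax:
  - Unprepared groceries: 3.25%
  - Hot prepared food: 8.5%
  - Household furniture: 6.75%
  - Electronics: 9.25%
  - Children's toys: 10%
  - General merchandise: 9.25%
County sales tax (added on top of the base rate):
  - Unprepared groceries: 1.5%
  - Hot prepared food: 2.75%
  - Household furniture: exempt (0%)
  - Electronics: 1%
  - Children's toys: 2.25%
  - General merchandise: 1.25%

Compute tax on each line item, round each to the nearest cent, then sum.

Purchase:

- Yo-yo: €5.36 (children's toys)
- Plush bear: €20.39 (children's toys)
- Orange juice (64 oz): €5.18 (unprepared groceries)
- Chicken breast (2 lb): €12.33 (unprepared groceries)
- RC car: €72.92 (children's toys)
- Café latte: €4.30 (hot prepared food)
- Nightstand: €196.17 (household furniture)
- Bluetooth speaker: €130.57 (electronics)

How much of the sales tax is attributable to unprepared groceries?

Orange juice (64 oz) €5.18: unprepared groceries → 3.25% + 1.5% county = 4.75% → €0.25
Chicken breast (2 lb) €12.33: unprepared groceries → 3.25% + 1.5% county = 4.75% → €0.59
Tax on unprepared groceries = €0.25 + €0.59 = €0.84

€0.84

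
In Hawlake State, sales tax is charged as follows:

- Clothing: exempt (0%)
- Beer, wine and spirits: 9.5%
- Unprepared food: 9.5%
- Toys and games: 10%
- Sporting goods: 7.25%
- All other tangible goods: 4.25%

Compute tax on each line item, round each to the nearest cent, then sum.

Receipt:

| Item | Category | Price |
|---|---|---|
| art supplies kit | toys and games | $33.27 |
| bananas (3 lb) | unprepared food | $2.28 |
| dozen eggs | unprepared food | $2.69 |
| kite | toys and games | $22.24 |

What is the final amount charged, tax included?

Art supplies kit $33.27: toys and games → 10% → $3.33
Bananas (3 lb) $2.28: unprepared food → 9.5% → $0.22
Dozen eggs $2.69: unprepared food → 9.5% → $0.26
Kite $22.24: toys and games → 10% → $2.22
Subtotal = $60.48; tax = $6.03; total due = $66.51

$66.51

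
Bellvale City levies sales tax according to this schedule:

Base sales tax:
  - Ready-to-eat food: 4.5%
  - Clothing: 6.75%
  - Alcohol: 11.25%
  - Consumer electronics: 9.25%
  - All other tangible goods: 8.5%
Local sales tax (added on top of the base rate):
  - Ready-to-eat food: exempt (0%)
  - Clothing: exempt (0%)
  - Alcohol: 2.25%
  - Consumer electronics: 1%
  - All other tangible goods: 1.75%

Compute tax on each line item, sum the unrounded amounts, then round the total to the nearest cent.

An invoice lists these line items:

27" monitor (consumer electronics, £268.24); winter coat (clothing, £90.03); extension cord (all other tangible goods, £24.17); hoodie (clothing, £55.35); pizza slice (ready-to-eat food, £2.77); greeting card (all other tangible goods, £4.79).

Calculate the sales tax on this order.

27" monitor £268.24: consumer electronics → 9.25% + 1% local = 10.25% → £27.4946
Winter coat £90.03: clothing → 6.75% + 0% local = 6.75% → £6.077025
Extension cord £24.17: all other tangible goods → 8.5% + 1.75% local = 10.25% → £2.477425
Hoodie £55.35: clothing → 6.75% + 0% local = 6.75% → £3.736125
Pizza slice £2.77: ready-to-eat food → 4.5% + 0% local = 4.5% → £0.12465
Greeting card £4.79: all other tangible goods → 8.5% + 1.75% local = 10.25% → £0.490975
Unrounded tax sum = £40.4008 → £40.40

£40.40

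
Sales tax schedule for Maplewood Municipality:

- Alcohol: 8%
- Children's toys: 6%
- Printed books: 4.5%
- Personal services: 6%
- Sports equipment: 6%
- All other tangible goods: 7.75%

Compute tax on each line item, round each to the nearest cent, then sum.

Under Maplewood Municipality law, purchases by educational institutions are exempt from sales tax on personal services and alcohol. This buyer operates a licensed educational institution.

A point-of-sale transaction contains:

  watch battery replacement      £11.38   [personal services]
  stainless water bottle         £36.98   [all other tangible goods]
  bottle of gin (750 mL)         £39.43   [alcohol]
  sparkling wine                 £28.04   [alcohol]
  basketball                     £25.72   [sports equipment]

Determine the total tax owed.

Watch battery replacement £11.38: personal services, buyer-exempt → 0% → £0.00
Stainless water bottle £36.98: all other tangible goods → 7.75% → £2.87
Bottle of gin (750 mL) £39.43: alcohol, buyer-exempt → 0% → £0.00
Sparkling wine £28.04: alcohol, buyer-exempt → 0% → £0.00
Basketball £25.72: sports equipment → 6% → £1.54
Total tax = £2.87 + £1.54 = £4.41

£4.41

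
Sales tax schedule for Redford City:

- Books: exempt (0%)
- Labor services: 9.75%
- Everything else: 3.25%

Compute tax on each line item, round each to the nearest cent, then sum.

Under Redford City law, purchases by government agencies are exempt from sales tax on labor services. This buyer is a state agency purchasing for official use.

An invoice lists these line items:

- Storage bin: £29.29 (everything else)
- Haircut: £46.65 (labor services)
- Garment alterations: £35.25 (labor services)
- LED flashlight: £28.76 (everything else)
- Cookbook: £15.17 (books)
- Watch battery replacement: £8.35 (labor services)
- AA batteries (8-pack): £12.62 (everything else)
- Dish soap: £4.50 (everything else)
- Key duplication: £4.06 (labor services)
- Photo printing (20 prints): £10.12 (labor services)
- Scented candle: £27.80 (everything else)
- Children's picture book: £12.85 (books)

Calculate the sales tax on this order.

Storage bin £29.29: everything else → 3.25% → £0.95
Haircut £46.65: labor services, buyer-exempt → 0% → £0.00
Garment alterations £35.25: labor services, buyer-exempt → 0% → £0.00
LED flashlight £28.76: everything else → 3.25% → £0.93
Cookbook £15.17: books → 0% → £0.00
Watch battery replacement £8.35: labor services, buyer-exempt → 0% → £0.00
AA batteries (8-pack) £12.62: everything else → 3.25% → £0.41
Dish soap £4.50: everything else → 3.25% → £0.15
Key duplication £4.06: labor services, buyer-exempt → 0% → £0.00
Photo printing (20 prints) £10.12: labor services, buyer-exempt → 0% → £0.00
Scented candle £27.80: everything else → 3.25% → £0.90
Children's picture book £12.85: books → 0% → £0.00
Total tax = £0.95 + £0.93 + £0.41 + £0.15 + £0.90 = £3.34

£3.34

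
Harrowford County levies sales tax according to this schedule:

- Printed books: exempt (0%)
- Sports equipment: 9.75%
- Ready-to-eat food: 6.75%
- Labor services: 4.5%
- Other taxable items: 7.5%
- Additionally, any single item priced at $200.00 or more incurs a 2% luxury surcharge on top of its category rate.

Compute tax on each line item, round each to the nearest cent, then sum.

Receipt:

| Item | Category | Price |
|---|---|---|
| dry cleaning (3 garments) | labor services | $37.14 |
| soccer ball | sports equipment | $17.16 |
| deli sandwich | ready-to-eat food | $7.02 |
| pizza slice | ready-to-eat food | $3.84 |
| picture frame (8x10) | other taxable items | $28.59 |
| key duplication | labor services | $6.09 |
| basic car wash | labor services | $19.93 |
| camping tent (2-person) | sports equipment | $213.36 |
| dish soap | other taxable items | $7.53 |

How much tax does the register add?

$33.01

Dry cleaning (3 garments) $37.14: labor services → 4.5% → $1.67
Soccer ball $17.16: sports equipment → 9.75% → $1.67
Deli sandwich $7.02: ready-to-eat food → 6.75% → $0.47
Pizza slice $3.84: ready-to-eat food → 6.75% → $0.26
Picture frame (8x10) $28.59: other taxable items → 7.5% → $2.14
Key duplication $6.09: labor services → 4.5% → $0.27
Basic car wash $19.93: labor services → 4.5% → $0.90
Camping tent (2-person) $213.36: sports equipment → 9.75% + 2% surcharge = 11.75% → $25.07
Dish soap $7.53: other taxable items → 7.5% → $0.56
Total tax = $1.67 + $1.67 + $0.47 + $0.26 + $2.14 + $0.27 + $0.90 + $25.07 + $0.56 = $33.01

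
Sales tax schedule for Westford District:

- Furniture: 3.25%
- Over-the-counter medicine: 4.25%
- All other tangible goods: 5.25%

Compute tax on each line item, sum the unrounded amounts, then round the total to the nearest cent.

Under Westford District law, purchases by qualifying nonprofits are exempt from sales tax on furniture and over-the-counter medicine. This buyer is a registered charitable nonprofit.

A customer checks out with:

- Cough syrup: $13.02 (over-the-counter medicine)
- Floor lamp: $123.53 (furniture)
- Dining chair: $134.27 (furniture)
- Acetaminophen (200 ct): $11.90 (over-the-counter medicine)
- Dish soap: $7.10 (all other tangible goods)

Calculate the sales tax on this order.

Cough syrup $13.02: over-the-counter medicine, buyer-exempt → 0% → $0.00
Floor lamp $123.53: furniture, buyer-exempt → 0% → $0.00
Dining chair $134.27: furniture, buyer-exempt → 0% → $0.00
Acetaminophen (200 ct) $11.90: over-the-counter medicine, buyer-exempt → 0% → $0.00
Dish soap $7.10: all other tangible goods → 5.25% → $0.37275
Unrounded tax sum = $0.37275 → $0.37

$0.37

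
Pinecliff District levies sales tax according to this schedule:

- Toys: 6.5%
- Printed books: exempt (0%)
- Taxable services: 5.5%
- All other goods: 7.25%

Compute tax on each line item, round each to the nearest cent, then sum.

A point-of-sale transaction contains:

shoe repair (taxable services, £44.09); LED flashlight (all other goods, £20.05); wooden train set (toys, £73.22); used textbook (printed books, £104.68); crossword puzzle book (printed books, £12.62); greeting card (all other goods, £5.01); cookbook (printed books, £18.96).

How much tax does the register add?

£8.99

Shoe repair £44.09: taxable services → 5.5% → £2.42
LED flashlight £20.05: all other goods → 7.25% → £1.45
Wooden train set £73.22: toys → 6.5% → £4.76
Used textbook £104.68: printed books → 0% → £0.00
Crossword puzzle book £12.62: printed books → 0% → £0.00
Greeting card £5.01: all other goods → 7.25% → £0.36
Cookbook £18.96: printed books → 0% → £0.00
Total tax = £2.42 + £1.45 + £4.76 + £0.36 = £8.99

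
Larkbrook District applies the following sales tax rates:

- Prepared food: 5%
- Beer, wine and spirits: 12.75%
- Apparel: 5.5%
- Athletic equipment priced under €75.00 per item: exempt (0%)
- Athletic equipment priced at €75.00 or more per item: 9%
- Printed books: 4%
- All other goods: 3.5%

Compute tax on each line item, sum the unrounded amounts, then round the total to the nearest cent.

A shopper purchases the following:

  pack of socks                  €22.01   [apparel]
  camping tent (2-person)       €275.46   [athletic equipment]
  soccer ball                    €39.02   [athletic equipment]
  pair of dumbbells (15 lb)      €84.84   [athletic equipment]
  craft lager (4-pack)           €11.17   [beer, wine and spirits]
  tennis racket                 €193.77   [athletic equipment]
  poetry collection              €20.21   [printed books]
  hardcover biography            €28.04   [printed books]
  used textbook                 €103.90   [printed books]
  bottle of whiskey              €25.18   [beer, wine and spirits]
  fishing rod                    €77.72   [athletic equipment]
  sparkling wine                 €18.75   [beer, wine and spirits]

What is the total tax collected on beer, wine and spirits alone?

€7.03

Craft lager (4-pack) €11.17: beer, wine and spirits → 12.75% → €1.424175
Bottle of whiskey €25.18: beer, wine and spirits → 12.75% → €3.21045
Sparkling wine €18.75: beer, wine and spirits → 12.75% → €2.390625
Tax on beer, wine and spirits: unrounded sum = €7.02525 → €7.03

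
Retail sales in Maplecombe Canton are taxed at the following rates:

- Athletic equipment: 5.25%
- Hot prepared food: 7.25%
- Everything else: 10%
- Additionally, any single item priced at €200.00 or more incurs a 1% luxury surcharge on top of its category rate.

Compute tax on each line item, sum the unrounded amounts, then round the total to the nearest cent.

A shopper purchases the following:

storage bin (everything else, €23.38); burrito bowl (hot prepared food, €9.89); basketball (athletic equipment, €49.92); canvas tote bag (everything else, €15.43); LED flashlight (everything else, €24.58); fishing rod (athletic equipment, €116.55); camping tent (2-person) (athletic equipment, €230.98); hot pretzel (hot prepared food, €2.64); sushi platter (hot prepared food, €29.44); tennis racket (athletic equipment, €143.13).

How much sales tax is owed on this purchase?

€40.07

Storage bin €23.38: everything else → 10% → €2.338
Burrito bowl €9.89: hot prepared food → 7.25% → €0.717025
Basketball €49.92: athletic equipment → 5.25% → €2.6208
Canvas tote bag €15.43: everything else → 10% → €1.543
LED flashlight €24.58: everything else → 10% → €2.458
Fishing rod €116.55: athletic equipment → 5.25% → €6.118875
Camping tent (2-person) €230.98: athletic equipment → 5.25% + 1% surcharge = 6.25% → €14.43625
Hot pretzel €2.64: hot prepared food → 7.25% → €0.1914
Sushi platter €29.44: hot prepared food → 7.25% → €2.1344
Tennis racket €143.13: athletic equipment → 5.25% → €7.514325
Unrounded tax sum = €40.072075 → €40.07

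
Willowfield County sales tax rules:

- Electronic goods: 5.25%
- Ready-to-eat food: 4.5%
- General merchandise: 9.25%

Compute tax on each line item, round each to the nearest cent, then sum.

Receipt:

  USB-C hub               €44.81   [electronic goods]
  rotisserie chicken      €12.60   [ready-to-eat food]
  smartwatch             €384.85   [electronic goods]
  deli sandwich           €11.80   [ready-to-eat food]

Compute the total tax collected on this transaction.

€23.65

USB-C hub €44.81: electronic goods → 5.25% → €2.35
Rotisserie chicken €12.60: ready-to-eat food → 4.5% → €0.57
Smartwatch €384.85: electronic goods → 5.25% → €20.20
Deli sandwich €11.80: ready-to-eat food → 4.5% → €0.53
Total tax = €2.35 + €0.57 + €20.20 + €0.53 = €23.65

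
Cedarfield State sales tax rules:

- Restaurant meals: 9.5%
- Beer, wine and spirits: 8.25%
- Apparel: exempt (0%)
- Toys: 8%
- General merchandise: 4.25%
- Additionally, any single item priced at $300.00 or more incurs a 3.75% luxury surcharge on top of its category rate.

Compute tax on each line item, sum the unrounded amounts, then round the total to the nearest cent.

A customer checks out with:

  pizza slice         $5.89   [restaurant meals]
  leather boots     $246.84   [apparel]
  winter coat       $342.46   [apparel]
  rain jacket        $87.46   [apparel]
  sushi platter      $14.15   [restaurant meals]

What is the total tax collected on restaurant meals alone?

Pizza slice $5.89: restaurant meals → 9.5% → $0.55955
Sushi platter $14.15: restaurant meals → 9.5% → $1.34425
Tax on restaurant meals: unrounded sum = $1.9038 → $1.90

$1.90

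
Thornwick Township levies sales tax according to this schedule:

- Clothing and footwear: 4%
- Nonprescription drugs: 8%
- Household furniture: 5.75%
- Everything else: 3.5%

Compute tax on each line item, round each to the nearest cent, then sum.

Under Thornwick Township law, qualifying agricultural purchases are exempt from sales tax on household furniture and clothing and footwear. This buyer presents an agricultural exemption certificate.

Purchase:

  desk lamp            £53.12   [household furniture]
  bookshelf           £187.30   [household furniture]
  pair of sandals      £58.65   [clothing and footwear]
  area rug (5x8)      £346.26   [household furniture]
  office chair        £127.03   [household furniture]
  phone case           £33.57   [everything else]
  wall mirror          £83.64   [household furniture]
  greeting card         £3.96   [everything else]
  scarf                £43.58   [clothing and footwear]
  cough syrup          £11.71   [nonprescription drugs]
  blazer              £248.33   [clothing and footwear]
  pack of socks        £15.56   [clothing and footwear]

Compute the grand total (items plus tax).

Desk lamp £53.12: household furniture, buyer-exempt → 0% → £0.00
Bookshelf £187.30: household furniture, buyer-exempt → 0% → £0.00
Pair of sandals £58.65: clothing and footwear, buyer-exempt → 0% → £0.00
Area rug (5x8) £346.26: household furniture, buyer-exempt → 0% → £0.00
Office chair £127.03: household furniture, buyer-exempt → 0% → £0.00
Phone case £33.57: everything else → 3.5% → £1.17
Wall mirror £83.64: household furniture, buyer-exempt → 0% → £0.00
Greeting card £3.96: everything else → 3.5% → £0.14
Scarf £43.58: clothing and footwear, buyer-exempt → 0% → £0.00
Cough syrup £11.71: nonprescription drugs → 8% → £0.94
Blazer £248.33: clothing and footwear, buyer-exempt → 0% → £0.00
Pack of socks £15.56: clothing and footwear, buyer-exempt → 0% → £0.00
Subtotal = £1212.71; tax = £2.25; total due = £1214.96

£1214.96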